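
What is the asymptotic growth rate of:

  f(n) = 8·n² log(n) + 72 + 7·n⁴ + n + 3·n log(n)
Θ(n⁴)

Order the terms by growth rate: 72 ≺ n ≺ 3·n log(n) ≺ 8·n² log(n) ≺ 7·n⁴.
The fastest-growing term 7·n⁴ dominates as n → ∞; dropping its constant factor gives Θ(n⁴).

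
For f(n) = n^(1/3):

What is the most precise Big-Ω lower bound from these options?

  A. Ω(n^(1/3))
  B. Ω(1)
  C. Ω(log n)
A

f(n) = n^(1/3) is Ω(n^(1/3)).
All listed options are valid Big-Ω bounds (lower bounds),
but Ω(n^(1/3)) is the tightest (largest valid bound).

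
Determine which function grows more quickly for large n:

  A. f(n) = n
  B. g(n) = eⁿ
B

f(n) = n is O(n), while g(n) = eⁿ is O(eⁿ).
Since O(eⁿ) grows faster than O(n), g(n) dominates.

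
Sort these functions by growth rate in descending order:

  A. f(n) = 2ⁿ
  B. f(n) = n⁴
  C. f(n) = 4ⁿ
C > A > B

Comparing growth rates:
C = 4ⁿ is O(4ⁿ)
A = 2ⁿ is O(2ⁿ)
B = n⁴ is O(n⁴)

Therefore, the order from fastest to slowest is: C > A > B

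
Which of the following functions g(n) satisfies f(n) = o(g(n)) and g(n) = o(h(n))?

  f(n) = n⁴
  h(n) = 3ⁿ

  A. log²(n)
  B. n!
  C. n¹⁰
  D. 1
C

We need g(n) with n⁴ = o(g(n)) and g(n) = o(3ⁿ), i.e. O(n⁴) ≺ g ≺ O(3ⁿ).
Check each option:
  A. log²(n) — O(log² n) does not grow strictly faster than f(n)
  B. n! — O(n!) does not grow strictly slower than h(n)
  C. n¹⁰ — O(n¹⁰) is strictly between O(n⁴) and O(3ⁿ) ✓
  D. 1 — O(1) does not grow strictly faster than f(n)

Only option C (n¹⁰) lies strictly between.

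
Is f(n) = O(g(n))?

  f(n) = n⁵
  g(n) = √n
False

f(n) = n⁵ is O(n⁵), and g(n) = √n is O(√n).
Since O(n⁵) grows faster than O(√n), f(n) = O(g(n)) is false.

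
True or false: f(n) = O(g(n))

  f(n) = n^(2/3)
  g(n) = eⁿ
True

f(n) = n^(2/3) is O(n^(2/3)), and g(n) = eⁿ is O(eⁿ).
Since O(n^(2/3)) ⊆ O(eⁿ) (f grows no faster than g), f(n) = O(g(n)) is true.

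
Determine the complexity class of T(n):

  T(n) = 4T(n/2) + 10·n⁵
Θ(n⁵)

Master Theorem: a = 4, b = 2, f(n) = 10·n⁵.
Compute the critical exponent d = log₂(4) = 2.
Compare f(n) = Θ(n⁵) against n^d:
  k = 5 > d = 2, so f(n) = Ω(n^(d+ε)) — Case 3.
  Regularity: a·(n/b)^5/n^5 = a/b^5 = 4/32 < 1 ✓.
  The top-level work dominates: T(n) = Θ(f(n)) = Θ(n⁵).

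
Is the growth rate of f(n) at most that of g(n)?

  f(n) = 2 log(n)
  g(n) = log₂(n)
True

f(n) = 2 log(n) and g(n) = log₂(n) are both O(log n).
Big-O permits equal growth rates (f ≤ c·g for some c), so f(n) = O(g(n)) is true.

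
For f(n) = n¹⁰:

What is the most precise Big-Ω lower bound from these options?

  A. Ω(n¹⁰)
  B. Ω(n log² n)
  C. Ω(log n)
A

f(n) = n¹⁰ is Ω(n¹⁰).
All listed options are valid Big-Ω bounds (lower bounds),
but Ω(n¹⁰) is the tightest (largest valid bound).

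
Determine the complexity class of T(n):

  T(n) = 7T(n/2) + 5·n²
Θ(n^log₂(7))

Master Theorem: a = 7, b = 2, f(n) = 5·n².
Compute the critical exponent d = log₂(7) = 2.807.
Compare f(n) = Θ(n²) against n^d:
  k = 2 < d = 2.807, so f(n) = O(n^(d-ε)) — Case 1.
  The recursion cost dominates: T(n) = Θ(n^d) = Θ(n^log₂(7)).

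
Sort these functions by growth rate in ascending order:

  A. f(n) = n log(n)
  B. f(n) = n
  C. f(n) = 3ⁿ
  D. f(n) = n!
B < A < C < D

Comparing growth rates:
B = n is O(n)
A = n log(n) is O(n log n)
C = 3ⁿ is O(3ⁿ)
D = n! is O(n!)

Therefore, the order from slowest to fastest is: B < A < C < D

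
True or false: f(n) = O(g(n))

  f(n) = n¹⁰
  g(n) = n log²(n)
False

f(n) = n¹⁰ is O(n¹⁰), and g(n) = n log²(n) is O(n log² n).
Since O(n¹⁰) grows faster than O(n log² n), f(n) = O(g(n)) is false.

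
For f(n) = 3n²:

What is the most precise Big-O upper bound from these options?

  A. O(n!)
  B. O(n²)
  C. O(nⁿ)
B

f(n) = 3n² is O(n²).
All listed options are valid Big-O bounds (upper bounds),
but O(n²) is the tightest (smallest valid bound).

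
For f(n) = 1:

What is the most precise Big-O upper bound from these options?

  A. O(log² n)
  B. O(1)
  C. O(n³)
B

f(n) = 1 is O(1).
All listed options are valid Big-O bounds (upper bounds),
but O(1) is the tightest (smallest valid bound).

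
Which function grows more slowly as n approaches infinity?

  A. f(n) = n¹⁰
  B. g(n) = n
B

f(n) = n¹⁰ is O(n¹⁰), while g(n) = n is O(n).
Since O(n) grows slower than O(n¹⁰), g(n) is dominated.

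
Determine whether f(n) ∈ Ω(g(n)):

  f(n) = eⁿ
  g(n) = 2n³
True

f(n) = eⁿ is O(eⁿ), and g(n) = 2n³ is O(n³).
Since O(eⁿ) grows at least as fast as O(n³), f(n) = Ω(g(n)) is true.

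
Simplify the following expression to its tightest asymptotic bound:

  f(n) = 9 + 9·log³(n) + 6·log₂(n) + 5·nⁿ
Θ(nⁿ)

Order the terms by growth rate: 9 ≺ 6·log₂(n) ≺ 9·log³(n) ≺ 5·nⁿ.
The fastest-growing term 5·nⁿ dominates as n → ∞; dropping its constant factor gives Θ(nⁿ).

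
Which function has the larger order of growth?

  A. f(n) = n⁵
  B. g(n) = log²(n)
A

f(n) = n⁵ is O(n⁵), while g(n) = log²(n) is O(log² n).
Since O(n⁵) grows faster than O(log² n), f(n) dominates.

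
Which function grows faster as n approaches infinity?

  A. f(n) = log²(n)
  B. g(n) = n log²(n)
B

f(n) = log²(n) is O(log² n), while g(n) = n log²(n) is O(n log² n).
Since O(n log² n) grows faster than O(log² n), g(n) dominates.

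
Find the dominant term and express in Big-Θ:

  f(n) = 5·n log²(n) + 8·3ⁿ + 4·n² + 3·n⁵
Θ(3ⁿ)

Order the terms by growth rate: 5·n log²(n) ≺ 4·n² ≺ 3·n⁵ ≺ 8·3ⁿ.
The fastest-growing term 8·3ⁿ dominates as n → ∞; dropping its constant factor gives Θ(3ⁿ).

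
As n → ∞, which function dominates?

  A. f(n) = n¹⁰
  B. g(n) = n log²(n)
A

f(n) = n¹⁰ is O(n¹⁰), while g(n) = n log²(n) is O(n log² n).
Since O(n¹⁰) grows faster than O(n log² n), f(n) dominates.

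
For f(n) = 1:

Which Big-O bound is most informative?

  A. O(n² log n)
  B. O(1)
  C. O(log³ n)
B

f(n) = 1 is O(1).
All listed options are valid Big-O bounds (upper bounds),
but O(1) is the tightest (smallest valid bound).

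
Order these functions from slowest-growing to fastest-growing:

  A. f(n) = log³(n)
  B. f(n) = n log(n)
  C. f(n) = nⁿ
A < B < C

Comparing growth rates:
A = log³(n) is O(log³ n)
B = n log(n) is O(n log n)
C = nⁿ is O(nⁿ)

Therefore, the order from slowest to fastest is: A < B < C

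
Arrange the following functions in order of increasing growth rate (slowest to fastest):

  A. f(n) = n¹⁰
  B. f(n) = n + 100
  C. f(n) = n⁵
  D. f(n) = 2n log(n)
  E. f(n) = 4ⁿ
B < D < C < A < E

Comparing growth rates:
B = n + 100 is O(n)
D = 2n log(n) is O(n log n)
C = n⁵ is O(n⁵)
A = n¹⁰ is O(n¹⁰)
E = 4ⁿ is O(4ⁿ)

Therefore, the order from slowest to fastest is: B < D < C < A < E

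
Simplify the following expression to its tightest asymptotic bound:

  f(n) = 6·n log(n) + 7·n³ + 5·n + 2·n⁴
Θ(n⁴)

Order the terms by growth rate: 5·n ≺ 6·n log(n) ≺ 7·n³ ≺ 2·n⁴.
The fastest-growing term 2·n⁴ dominates as n → ∞; dropping its constant factor gives Θ(n⁴).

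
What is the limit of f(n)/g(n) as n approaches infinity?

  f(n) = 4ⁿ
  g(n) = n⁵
∞

Since 4ⁿ (O(4ⁿ)) grows faster than n⁵ (O(n⁵)),
the ratio f(n)/g(n) → ∞ as n → ∞.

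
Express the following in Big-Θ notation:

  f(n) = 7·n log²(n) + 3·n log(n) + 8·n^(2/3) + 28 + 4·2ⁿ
Θ(2ⁿ)

Order the terms by growth rate: 28 ≺ 8·n^(2/3) ≺ 3·n log(n) ≺ 7·n log²(n) ≺ 4·2ⁿ.
The fastest-growing term 4·2ⁿ dominates as n → ∞; dropping its constant factor gives Θ(2ⁿ).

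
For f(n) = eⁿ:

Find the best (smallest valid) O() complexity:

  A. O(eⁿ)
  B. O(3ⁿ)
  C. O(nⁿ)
A

f(n) = eⁿ is O(eⁿ).
All listed options are valid Big-O bounds (upper bounds),
but O(eⁿ) is the tightest (smallest valid bound).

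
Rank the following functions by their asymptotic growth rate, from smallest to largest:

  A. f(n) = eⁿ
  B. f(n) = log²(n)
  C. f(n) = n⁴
B < C < A

Comparing growth rates:
B = log²(n) is O(log² n)
C = n⁴ is O(n⁴)
A = eⁿ is O(eⁿ)

Therefore, the order from slowest to fastest is: B < C < A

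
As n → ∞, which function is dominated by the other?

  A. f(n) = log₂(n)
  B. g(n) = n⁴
A

f(n) = log₂(n) is O(log n), while g(n) = n⁴ is O(n⁴).
Since O(log n) grows slower than O(n⁴), f(n) is dominated.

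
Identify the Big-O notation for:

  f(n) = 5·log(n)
O(log n)

The dominant term in 5·log(n) is 5·log(n), which is Θ(log n).
Constants are absorbed, so the tightest bound is O(log n).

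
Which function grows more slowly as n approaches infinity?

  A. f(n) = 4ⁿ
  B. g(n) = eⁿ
B

f(n) = 4ⁿ is O(4ⁿ), while g(n) = eⁿ is O(eⁿ).
Since O(eⁿ) grows slower than O(4ⁿ), g(n) is dominated.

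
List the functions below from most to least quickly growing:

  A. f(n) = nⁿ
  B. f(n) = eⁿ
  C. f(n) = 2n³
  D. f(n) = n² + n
A > B > C > D

Comparing growth rates:
A = nⁿ is O(nⁿ)
B = eⁿ is O(eⁿ)
C = 2n³ is O(n³)
D = n² + n is O(n²)

Therefore, the order from fastest to slowest is: A > B > C > D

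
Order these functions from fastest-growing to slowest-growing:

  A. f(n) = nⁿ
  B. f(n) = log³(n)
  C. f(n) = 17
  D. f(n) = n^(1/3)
A > D > B > C

Comparing growth rates:
A = nⁿ is O(nⁿ)
D = n^(1/3) is O(n^(1/3))
B = log³(n) is O(log³ n)
C = 17 is O(1)

Therefore, the order from fastest to slowest is: A > D > B > C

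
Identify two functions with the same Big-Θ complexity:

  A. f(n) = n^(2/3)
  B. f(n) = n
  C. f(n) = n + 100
B and C

Examining each function:
  A. n^(2/3) is O(n^(2/3))
  B. n is O(n)
  C. n + 100 is O(n)

Functions B and C both have the same complexity class.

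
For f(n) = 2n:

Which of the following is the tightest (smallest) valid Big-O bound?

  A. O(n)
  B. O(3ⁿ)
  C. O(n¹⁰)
A

f(n) = 2n is O(n).
All listed options are valid Big-O bounds (upper bounds),
but O(n) is the tightest (smallest valid bound).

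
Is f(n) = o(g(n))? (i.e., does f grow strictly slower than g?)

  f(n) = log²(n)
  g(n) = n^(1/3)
True

f(n) = log²(n) is O(log² n), and g(n) = n^(1/3) is O(n^(1/3)).
Since O(log² n) grows strictly slower than O(n^(1/3)), f(n) = o(g(n)) is true.
This means lim(n→∞) f(n)/g(n) = 0.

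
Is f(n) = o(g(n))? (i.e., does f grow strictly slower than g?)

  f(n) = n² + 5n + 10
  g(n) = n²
False

f(n) = n² + 5n + 10 is O(n²), and g(n) = n² is O(n²).
Since they have the same growth rate, f(n) = o(g(n)) is false.
(f = o(g) requires f to grow strictly slower, not equal.)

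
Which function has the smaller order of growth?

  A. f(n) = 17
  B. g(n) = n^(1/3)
A

f(n) = 17 is O(1), while g(n) = n^(1/3) is O(n^(1/3)).
Since O(1) grows slower than O(n^(1/3)), f(n) is dominated.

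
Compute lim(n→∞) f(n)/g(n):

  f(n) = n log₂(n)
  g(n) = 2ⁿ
0

Since n log₂(n) (O(n log n)) grows slower than 2ⁿ (O(2ⁿ)),
the ratio f(n)/g(n) → 0 as n → ∞.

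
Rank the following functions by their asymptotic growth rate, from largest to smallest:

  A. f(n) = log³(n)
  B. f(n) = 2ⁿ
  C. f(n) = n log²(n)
B > C > A

Comparing growth rates:
B = 2ⁿ is O(2ⁿ)
C = n log²(n) is O(n log² n)
A = log³(n) is O(log³ n)

Therefore, the order from fastest to slowest is: B > C > A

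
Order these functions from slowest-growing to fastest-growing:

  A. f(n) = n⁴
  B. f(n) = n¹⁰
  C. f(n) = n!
A < B < C

Comparing growth rates:
A = n⁴ is O(n⁴)
B = n¹⁰ is O(n¹⁰)
C = n! is O(n!)

Therefore, the order from slowest to fastest is: A < B < C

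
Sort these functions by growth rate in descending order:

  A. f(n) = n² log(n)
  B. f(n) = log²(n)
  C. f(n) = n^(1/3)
A > C > B

Comparing growth rates:
A = n² log(n) is O(n² log n)
C = n^(1/3) is O(n^(1/3))
B = log²(n) is O(log² n)

Therefore, the order from fastest to slowest is: A > C > B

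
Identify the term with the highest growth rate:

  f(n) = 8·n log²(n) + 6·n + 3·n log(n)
8·n log²(n)

Looking at each term:
  - 8·n log²(n) is O(n log² n)
  - 6·n is O(n)
  - 3·n log(n) is O(n log n)

The term 8·n log²(n) (O(n log² n)) grows fastest and dominates all others.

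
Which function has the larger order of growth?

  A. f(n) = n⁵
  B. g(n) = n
A

f(n) = n⁵ is O(n⁵), while g(n) = n is O(n).
Since O(n⁵) grows faster than O(n), f(n) dominates.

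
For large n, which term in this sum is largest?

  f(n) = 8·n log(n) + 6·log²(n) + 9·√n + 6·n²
6·n²

Looking at each term:
  - 8·n log(n) is O(n log n)
  - 6·log²(n) is O(log² n)
  - 9·√n is O(√n)
  - 6·n² is O(n²)

The term 6·n² (O(n²)) grows fastest and dominates all others.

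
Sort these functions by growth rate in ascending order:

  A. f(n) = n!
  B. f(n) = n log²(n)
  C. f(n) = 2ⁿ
B < C < A

Comparing growth rates:
B = n log²(n) is O(n log² n)
C = 2ⁿ is O(2ⁿ)
A = n! is O(n!)

Therefore, the order from slowest to fastest is: B < C < A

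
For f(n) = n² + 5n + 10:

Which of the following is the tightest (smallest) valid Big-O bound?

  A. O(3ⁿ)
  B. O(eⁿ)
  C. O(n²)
C

f(n) = n² + 5n + 10 is O(n²).
All listed options are valid Big-O bounds (upper bounds),
but O(n²) is the tightest (smallest valid bound).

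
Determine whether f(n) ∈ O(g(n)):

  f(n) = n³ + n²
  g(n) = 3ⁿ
True

f(n) = n³ + n² is O(n³), and g(n) = 3ⁿ is O(3ⁿ).
Since O(n³) ⊆ O(3ⁿ) (f grows no faster than g), f(n) = O(g(n)) is true.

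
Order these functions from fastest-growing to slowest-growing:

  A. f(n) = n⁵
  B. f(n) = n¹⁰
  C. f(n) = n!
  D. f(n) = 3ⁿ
C > D > B > A

Comparing growth rates:
C = n! is O(n!)
D = 3ⁿ is O(3ⁿ)
B = n¹⁰ is O(n¹⁰)
A = n⁵ is O(n⁵)

Therefore, the order from fastest to slowest is: C > D > B > A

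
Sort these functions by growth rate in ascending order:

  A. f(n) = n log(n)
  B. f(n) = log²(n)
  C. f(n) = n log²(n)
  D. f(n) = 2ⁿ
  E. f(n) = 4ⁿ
B < A < C < D < E

Comparing growth rates:
B = log²(n) is O(log² n)
A = n log(n) is O(n log n)
C = n log²(n) is O(n log² n)
D = 2ⁿ is O(2ⁿ)
E = 4ⁿ is O(4ⁿ)

Therefore, the order from slowest to fastest is: B < A < C < D < E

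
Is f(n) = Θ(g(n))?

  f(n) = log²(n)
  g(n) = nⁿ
False

f(n) = log²(n) is O(log² n), and g(n) = nⁿ is O(nⁿ).
Since they have different growth rates, f(n) = Θ(g(n)) is false.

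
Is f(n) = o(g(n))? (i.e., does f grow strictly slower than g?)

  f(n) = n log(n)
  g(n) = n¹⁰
True

f(n) = n log(n) is O(n log n), and g(n) = n¹⁰ is O(n¹⁰).
Since O(n log n) grows strictly slower than O(n¹⁰), f(n) = o(g(n)) is true.
This means lim(n→∞) f(n)/g(n) = 0.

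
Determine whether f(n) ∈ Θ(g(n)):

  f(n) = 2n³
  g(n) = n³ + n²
True

f(n) = 2n³ and g(n) = n³ + n² are both O(n³).
Since they have the same asymptotic growth rate, f(n) = Θ(g(n)) is true.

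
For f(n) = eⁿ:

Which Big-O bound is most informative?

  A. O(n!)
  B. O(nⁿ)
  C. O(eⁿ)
C

f(n) = eⁿ is O(eⁿ).
All listed options are valid Big-O bounds (upper bounds),
but O(eⁿ) is the tightest (smallest valid bound).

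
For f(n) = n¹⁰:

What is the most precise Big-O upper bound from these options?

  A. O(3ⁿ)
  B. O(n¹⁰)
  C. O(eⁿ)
B

f(n) = n¹⁰ is O(n¹⁰).
All listed options are valid Big-O bounds (upper bounds),
but O(n¹⁰) is the tightest (smallest valid bound).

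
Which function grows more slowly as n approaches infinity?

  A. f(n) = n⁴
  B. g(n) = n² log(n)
B

f(n) = n⁴ is O(n⁴), while g(n) = n² log(n) is O(n² log n).
Since O(n² log n) grows slower than O(n⁴), g(n) is dominated.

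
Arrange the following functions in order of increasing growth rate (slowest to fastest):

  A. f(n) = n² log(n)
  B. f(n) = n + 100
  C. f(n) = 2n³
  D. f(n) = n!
B < A < C < D

Comparing growth rates:
B = n + 100 is O(n)
A = n² log(n) is O(n² log n)
C = 2n³ is O(n³)
D = n! is O(n!)

Therefore, the order from slowest to fastest is: B < A < C < D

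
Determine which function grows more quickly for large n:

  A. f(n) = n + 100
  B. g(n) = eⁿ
B

f(n) = n + 100 is O(n), while g(n) = eⁿ is O(eⁿ).
Since O(eⁿ) grows faster than O(n), g(n) dominates.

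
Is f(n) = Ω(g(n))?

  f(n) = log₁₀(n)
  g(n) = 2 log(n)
True

f(n) = log₁₀(n) and g(n) = 2 log(n) are both O(log n).
Big-Ω permits equal growth rates (f ≥ c·g for some c > 0), so f(n) = Ω(g(n)) is true.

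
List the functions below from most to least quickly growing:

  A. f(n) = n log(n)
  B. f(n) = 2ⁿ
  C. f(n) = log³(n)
B > A > C

Comparing growth rates:
B = 2ⁿ is O(2ⁿ)
A = n log(n) is O(n log n)
C = log³(n) is O(log³ n)

Therefore, the order from fastest to slowest is: B > A > C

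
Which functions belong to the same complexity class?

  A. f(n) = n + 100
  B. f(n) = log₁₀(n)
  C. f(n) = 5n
A and C

Examining each function:
  A. n + 100 is O(n)
  B. log₁₀(n) is O(log n)
  C. 5n is O(n)

Functions A and C both have the same complexity class.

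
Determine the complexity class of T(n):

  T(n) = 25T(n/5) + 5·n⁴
Θ(n⁴)

Master Theorem: a = 25, b = 5, f(n) = 5·n⁴.
Compute the critical exponent d = log₅(25) = 2.
Compare f(n) = Θ(n⁴) against n^d:
  k = 4 > d = 2, so f(n) = Ω(n^(d+ε)) — Case 3.
  Regularity: a·(n/b)^4/n^4 = a/b^4 = 25/625 < 1 ✓.
  The top-level work dominates: T(n) = Θ(f(n)) = Θ(n⁴).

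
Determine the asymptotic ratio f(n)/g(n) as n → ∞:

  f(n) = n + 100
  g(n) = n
1

Since n + 100 and n have the same growth rate (O(n)),
the ratio converges to a constant: 1.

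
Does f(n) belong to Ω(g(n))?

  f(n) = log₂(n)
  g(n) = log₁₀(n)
True

f(n) = log₂(n) and g(n) = log₁₀(n) are both O(log n).
Big-Ω permits equal growth rates (f ≥ c·g for some c > 0), so f(n) = Ω(g(n)) is true.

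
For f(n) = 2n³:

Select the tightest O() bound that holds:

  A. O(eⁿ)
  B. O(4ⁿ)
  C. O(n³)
C

f(n) = 2n³ is O(n³).
All listed options are valid Big-O bounds (upper bounds),
but O(n³) is the tightest (smallest valid bound).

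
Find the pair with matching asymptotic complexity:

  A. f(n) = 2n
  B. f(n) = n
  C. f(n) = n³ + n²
A and B

Examining each function:
  A. 2n is O(n)
  B. n is O(n)
  C. n³ + n² is O(n³)

Functions A and B both have the same complexity class.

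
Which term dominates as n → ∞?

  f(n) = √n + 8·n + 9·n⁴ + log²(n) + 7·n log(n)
9·n⁴

Looking at each term:
  - √n is O(√n)
  - 8·n is O(n)
  - 9·n⁴ is O(n⁴)
  - log²(n) is O(log² n)
  - 7·n log(n) is O(n log n)

The term 9·n⁴ (O(n⁴)) grows fastest and dominates all others.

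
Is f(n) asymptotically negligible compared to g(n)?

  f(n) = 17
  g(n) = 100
False

f(n) = 17 is O(1), and g(n) = 100 is O(1).
Since they have the same growth rate, f(n) = o(g(n)) is false.
(f = o(g) requires f to grow strictly slower, not equal.)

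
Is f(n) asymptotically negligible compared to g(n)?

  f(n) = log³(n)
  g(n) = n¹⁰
True

f(n) = log³(n) is O(log³ n), and g(n) = n¹⁰ is O(n¹⁰).
Since O(log³ n) grows strictly slower than O(n¹⁰), f(n) = o(g(n)) is true.
This means lim(n→∞) f(n)/g(n) = 0.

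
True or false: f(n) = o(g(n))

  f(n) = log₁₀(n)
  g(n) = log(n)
False

f(n) = log₁₀(n) is O(log n), and g(n) = log(n) is O(log n).
Since they have the same growth rate, f(n) = o(g(n)) is false.
(f = o(g) requires f to grow strictly slower, not equal.)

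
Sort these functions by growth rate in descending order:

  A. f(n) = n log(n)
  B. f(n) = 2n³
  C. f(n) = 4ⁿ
C > B > A

Comparing growth rates:
C = 4ⁿ is O(4ⁿ)
B = 2n³ is O(n³)
A = n log(n) is O(n log n)

Therefore, the order from fastest to slowest is: C > B > A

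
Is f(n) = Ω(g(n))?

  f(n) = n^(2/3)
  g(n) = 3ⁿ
False

f(n) = n^(2/3) is O(n^(2/3)), and g(n) = 3ⁿ is O(3ⁿ).
Since O(n^(2/3)) grows slower than O(3ⁿ), f(n) = Ω(g(n)) is false.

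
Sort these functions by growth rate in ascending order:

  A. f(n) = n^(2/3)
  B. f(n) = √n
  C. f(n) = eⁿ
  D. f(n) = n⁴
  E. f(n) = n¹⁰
B < A < D < E < C

Comparing growth rates:
B = √n is O(√n)
A = n^(2/3) is O(n^(2/3))
D = n⁴ is O(n⁴)
E = n¹⁰ is O(n¹⁰)
C = eⁿ is O(eⁿ)

Therefore, the order from slowest to fastest is: B < A < D < E < C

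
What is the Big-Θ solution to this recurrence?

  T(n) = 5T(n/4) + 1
Θ(n^log₄(5))

Master Theorem: a = 5, b = 4, f(n) = 1.
Compute the critical exponent d = log₄(5) = 1.161.
Compare f(n) = Θ(1) against n^d:
  k = 0 < d = 1.161, so f(n) = O(n^(d-ε)) — Case 1.
  The recursion cost dominates: T(n) = Θ(n^d) = Θ(n^log₄(5)).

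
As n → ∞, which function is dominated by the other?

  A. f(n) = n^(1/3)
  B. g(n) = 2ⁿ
A

f(n) = n^(1/3) is O(n^(1/3)), while g(n) = 2ⁿ is O(2ⁿ).
Since O(n^(1/3)) grows slower than O(2ⁿ), f(n) is dominated.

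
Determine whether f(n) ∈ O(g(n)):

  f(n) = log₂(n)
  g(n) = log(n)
True

f(n) = log₂(n) and g(n) = log(n) are both O(log n).
Big-O permits equal growth rates (f ≤ c·g for some c), so f(n) = O(g(n)) is true.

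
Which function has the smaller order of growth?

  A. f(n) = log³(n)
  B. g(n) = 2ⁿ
A

f(n) = log³(n) is O(log³ n), while g(n) = 2ⁿ is O(2ⁿ).
Since O(log³ n) grows slower than O(2ⁿ), f(n) is dominated.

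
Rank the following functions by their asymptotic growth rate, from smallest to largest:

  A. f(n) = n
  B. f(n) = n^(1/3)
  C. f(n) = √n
B < C < A

Comparing growth rates:
B = n^(1/3) is O(n^(1/3))
C = √n is O(√n)
A = n is O(n)

Therefore, the order from slowest to fastest is: B < C < A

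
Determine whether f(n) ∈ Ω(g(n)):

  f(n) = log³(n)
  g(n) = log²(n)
True

f(n) = log³(n) is O(log³ n), and g(n) = log²(n) is O(log² n).
Since O(log³ n) grows at least as fast as O(log² n), f(n) = Ω(g(n)) is true.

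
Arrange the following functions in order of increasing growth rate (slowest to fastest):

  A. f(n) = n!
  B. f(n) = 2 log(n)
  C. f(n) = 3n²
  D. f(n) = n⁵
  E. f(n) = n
B < E < C < D < A

Comparing growth rates:
B = 2 log(n) is O(log n)
E = n is O(n)
C = 3n² is O(n²)
D = n⁵ is O(n⁵)
A = n! is O(n!)

Therefore, the order from slowest to fastest is: B < E < C < D < A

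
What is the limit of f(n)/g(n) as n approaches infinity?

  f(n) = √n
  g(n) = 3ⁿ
0

Since √n (O(√n)) grows slower than 3ⁿ (O(3ⁿ)),
the ratio f(n)/g(n) → 0 as n → ∞.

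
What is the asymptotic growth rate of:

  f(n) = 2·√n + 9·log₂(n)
Θ(√n)

Order the terms by growth rate: 9·log₂(n) ≺ 2·√n.
The fastest-growing term 2·√n dominates as n → ∞; dropping its constant factor gives Θ(√n).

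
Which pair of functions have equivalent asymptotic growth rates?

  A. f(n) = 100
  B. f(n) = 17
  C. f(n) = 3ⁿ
A and B

Examining each function:
  A. 100 is O(1)
  B. 17 is O(1)
  C. 3ⁿ is O(3ⁿ)

Functions A and B both have the same complexity class.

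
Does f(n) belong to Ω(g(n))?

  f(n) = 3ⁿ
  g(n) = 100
True

f(n) = 3ⁿ is O(3ⁿ), and g(n) = 100 is O(1).
Since O(3ⁿ) grows at least as fast as O(1), f(n) = Ω(g(n)) is true.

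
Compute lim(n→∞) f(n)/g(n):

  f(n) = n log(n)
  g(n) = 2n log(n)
1/2

Since n log(n) and 2n log(n) have the same growth rate (O(n log n)),
the ratio converges to a constant: 1/2.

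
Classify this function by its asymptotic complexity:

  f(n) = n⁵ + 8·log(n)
O(n⁵)

The dominant term in n⁵ + 8·log(n) is n⁵, which is Θ(n⁵).
Lower-order terms (8·log(n)) are asymptotically negligible.
Constants are absorbed, so the tightest bound is O(n⁵).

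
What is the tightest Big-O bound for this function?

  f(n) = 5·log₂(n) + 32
O(log n)

The dominant term in 5·log₂(n) + 32 is 5·log₂(n), which is Θ(log n).
Lower-order terms (32) are asymptotically negligible.
Constants are absorbed, so the tightest bound is O(log n).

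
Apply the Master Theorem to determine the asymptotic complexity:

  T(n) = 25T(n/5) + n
Θ(n²)

Master Theorem: a = 25, b = 5, f(n) = n.
Compute the critical exponent d = log₅(25) = 2.
Compare f(n) = Θ(n) against n^d:
  k = 1 < d = 2, so f(n) = O(n^(d-ε)) — Case 1.
  The recursion cost dominates: T(n) = Θ(n^d) = Θ(n²).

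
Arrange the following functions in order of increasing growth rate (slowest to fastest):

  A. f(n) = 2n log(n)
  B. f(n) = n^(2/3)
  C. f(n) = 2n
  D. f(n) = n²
B < C < A < D

Comparing growth rates:
B = n^(2/3) is O(n^(2/3))
C = 2n is O(n)
A = 2n log(n) is O(n log n)
D = n² is O(n²)

Therefore, the order from slowest to fastest is: B < C < A < D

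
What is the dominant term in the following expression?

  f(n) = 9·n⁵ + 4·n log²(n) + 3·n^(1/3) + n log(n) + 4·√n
9·n⁵

Looking at each term:
  - 9·n⁵ is O(n⁵)
  - 4·n log²(n) is O(n log² n)
  - 3·n^(1/3) is O(n^(1/3))
  - n log(n) is O(n log n)
  - 4·√n is O(√n)

The term 9·n⁵ (O(n⁵)) grows fastest and dominates all others.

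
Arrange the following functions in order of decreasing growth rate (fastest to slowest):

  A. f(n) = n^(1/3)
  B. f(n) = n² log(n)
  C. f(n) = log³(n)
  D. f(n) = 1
B > A > C > D

Comparing growth rates:
B = n² log(n) is O(n² log n)
A = n^(1/3) is O(n^(1/3))
C = log³(n) is O(log³ n)
D = 1 is O(1)

Therefore, the order from fastest to slowest is: B > A > C > D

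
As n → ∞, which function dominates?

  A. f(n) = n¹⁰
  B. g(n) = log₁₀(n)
A

f(n) = n¹⁰ is O(n¹⁰), while g(n) = log₁₀(n) is O(log n).
Since O(n¹⁰) grows faster than O(log n), f(n) dominates.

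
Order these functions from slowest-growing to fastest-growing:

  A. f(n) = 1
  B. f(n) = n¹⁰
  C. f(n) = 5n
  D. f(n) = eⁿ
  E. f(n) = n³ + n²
A < C < E < B < D

Comparing growth rates:
A = 1 is O(1)
C = 5n is O(n)
E = n³ + n² is O(n³)
B = n¹⁰ is O(n¹⁰)
D = eⁿ is O(eⁿ)

Therefore, the order from slowest to fastest is: A < C < E < B < D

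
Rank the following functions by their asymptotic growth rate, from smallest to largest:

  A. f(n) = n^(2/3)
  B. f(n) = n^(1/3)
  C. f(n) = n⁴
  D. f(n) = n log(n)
B < A < D < C

Comparing growth rates:
B = n^(1/3) is O(n^(1/3))
A = n^(2/3) is O(n^(2/3))
D = n log(n) is O(n log n)
C = n⁴ is O(n⁴)

Therefore, the order from slowest to fastest is: B < A < D < C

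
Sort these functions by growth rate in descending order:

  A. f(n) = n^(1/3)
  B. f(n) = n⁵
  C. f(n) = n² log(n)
B > C > A

Comparing growth rates:
B = n⁵ is O(n⁵)
C = n² log(n) is O(n² log n)
A = n^(1/3) is O(n^(1/3))

Therefore, the order from fastest to slowest is: B > C > A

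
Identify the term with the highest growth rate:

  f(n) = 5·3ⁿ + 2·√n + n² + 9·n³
5·3ⁿ

Looking at each term:
  - 5·3ⁿ is O(3ⁿ)
  - 2·√n is O(√n)
  - n² is O(n²)
  - 9·n³ is O(n³)

The term 5·3ⁿ (O(3ⁿ)) grows fastest and dominates all others.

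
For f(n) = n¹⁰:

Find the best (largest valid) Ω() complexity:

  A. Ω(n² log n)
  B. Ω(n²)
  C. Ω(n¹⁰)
C

f(n) = n¹⁰ is Ω(n¹⁰).
All listed options are valid Big-Ω bounds (lower bounds),
but Ω(n¹⁰) is the tightest (largest valid bound).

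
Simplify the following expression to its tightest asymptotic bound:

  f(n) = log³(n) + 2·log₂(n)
Θ(log³ n)

Order the terms by growth rate: 2·log₂(n) ≺ log³(n).
The fastest-growing term log³(n) dominates as n → ∞; dropping its constant factor gives Θ(log³ n).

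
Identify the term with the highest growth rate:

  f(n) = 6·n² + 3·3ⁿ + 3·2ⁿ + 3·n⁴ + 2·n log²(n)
3·3ⁿ

Looking at each term:
  - 6·n² is O(n²)
  - 3·3ⁿ is O(3ⁿ)
  - 3·2ⁿ is O(2ⁿ)
  - 3·n⁴ is O(n⁴)
  - 2·n log²(n) is O(n log² n)

The term 3·3ⁿ (O(3ⁿ)) grows fastest and dominates all others.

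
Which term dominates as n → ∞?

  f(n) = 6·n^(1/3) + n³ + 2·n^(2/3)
n³

Looking at each term:
  - 6·n^(1/3) is O(n^(1/3))
  - n³ is O(n³)
  - 2·n^(2/3) is O(n^(2/3))

The term n³ (O(n³)) grows fastest and dominates all others.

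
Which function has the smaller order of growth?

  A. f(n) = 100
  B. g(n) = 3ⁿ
A

f(n) = 100 is O(1), while g(n) = 3ⁿ is O(3ⁿ).
Since O(1) grows slower than O(3ⁿ), f(n) is dominated.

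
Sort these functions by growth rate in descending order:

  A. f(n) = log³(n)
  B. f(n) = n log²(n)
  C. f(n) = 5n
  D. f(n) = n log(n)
B > D > C > A

Comparing growth rates:
B = n log²(n) is O(n log² n)
D = n log(n) is O(n log n)
C = 5n is O(n)
A = log³(n) is O(log³ n)

Therefore, the order from fastest to slowest is: B > D > C > A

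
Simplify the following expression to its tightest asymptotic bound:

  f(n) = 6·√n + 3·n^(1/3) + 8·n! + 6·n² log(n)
Θ(n!)

Order the terms by growth rate: 3·n^(1/3) ≺ 6·√n ≺ 6·n² log(n) ≺ 8·n!.
The fastest-growing term 8·n! dominates as n → ∞; dropping its constant factor gives Θ(n!).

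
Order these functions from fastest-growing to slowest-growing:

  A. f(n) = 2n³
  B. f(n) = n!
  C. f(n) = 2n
B > A > C

Comparing growth rates:
B = n! is O(n!)
A = 2n³ is O(n³)
C = 2n is O(n)

Therefore, the order from fastest to slowest is: B > A > C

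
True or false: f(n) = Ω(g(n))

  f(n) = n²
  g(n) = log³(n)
True

f(n) = n² is O(n²), and g(n) = log³(n) is O(log³ n).
Since O(n²) grows at least as fast as O(log³ n), f(n) = Ω(g(n)) is true.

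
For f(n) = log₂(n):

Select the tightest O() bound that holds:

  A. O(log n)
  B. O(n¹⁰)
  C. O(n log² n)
A

f(n) = log₂(n) is O(log n).
All listed options are valid Big-O bounds (upper bounds),
but O(log n) is the tightest (smallest valid bound).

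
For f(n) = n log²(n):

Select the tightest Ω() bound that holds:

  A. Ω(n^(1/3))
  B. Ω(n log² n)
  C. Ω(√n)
B

f(n) = n log²(n) is Ω(n log² n).
All listed options are valid Big-Ω bounds (lower bounds),
but Ω(n log² n) is the tightest (largest valid bound).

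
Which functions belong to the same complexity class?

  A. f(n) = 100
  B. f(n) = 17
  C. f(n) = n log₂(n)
A and B

Examining each function:
  A. 100 is O(1)
  B. 17 is O(1)
  C. n log₂(n) is O(n log n)

Functions A and B both have the same complexity class.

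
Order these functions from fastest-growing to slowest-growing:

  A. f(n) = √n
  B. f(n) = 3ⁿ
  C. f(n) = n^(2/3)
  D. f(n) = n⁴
B > D > C > A

Comparing growth rates:
B = 3ⁿ is O(3ⁿ)
D = n⁴ is O(n⁴)
C = n^(2/3) is O(n^(2/3))
A = √n is O(√n)

Therefore, the order from fastest to slowest is: B > D > C > A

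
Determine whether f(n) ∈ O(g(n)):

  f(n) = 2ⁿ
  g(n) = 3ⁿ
True

f(n) = 2ⁿ is O(2ⁿ), and g(n) = 3ⁿ is O(3ⁿ).
Since O(2ⁿ) ⊆ O(3ⁿ) (f grows no faster than g), f(n) = O(g(n)) is true.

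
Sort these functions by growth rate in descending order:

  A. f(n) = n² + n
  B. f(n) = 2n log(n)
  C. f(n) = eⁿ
C > A > B

Comparing growth rates:
C = eⁿ is O(eⁿ)
A = n² + n is O(n²)
B = 2n log(n) is O(n log n)

Therefore, the order from fastest to slowest is: C > A > B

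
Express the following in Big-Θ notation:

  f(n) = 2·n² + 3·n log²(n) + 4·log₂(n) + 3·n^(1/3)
Θ(n²)

Order the terms by growth rate: 4·log₂(n) ≺ 3·n^(1/3) ≺ 3·n log²(n) ≺ 2·n².
The fastest-growing term 2·n² dominates as n → ∞; dropping its constant factor gives Θ(n²).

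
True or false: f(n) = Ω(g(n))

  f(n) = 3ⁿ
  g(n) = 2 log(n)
True

f(n) = 3ⁿ is O(3ⁿ), and g(n) = 2 log(n) is O(log n).
Since O(3ⁿ) grows at least as fast as O(log n), f(n) = Ω(g(n)) is true.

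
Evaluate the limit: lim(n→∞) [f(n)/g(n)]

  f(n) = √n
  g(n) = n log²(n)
0

Since √n (O(√n)) grows slower than n log²(n) (O(n log² n)),
the ratio f(n)/g(n) → 0 as n → ∞.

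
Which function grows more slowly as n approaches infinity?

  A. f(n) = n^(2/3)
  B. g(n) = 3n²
A

f(n) = n^(2/3) is O(n^(2/3)), while g(n) = 3n² is O(n²).
Since O(n^(2/3)) grows slower than O(n²), f(n) is dominated.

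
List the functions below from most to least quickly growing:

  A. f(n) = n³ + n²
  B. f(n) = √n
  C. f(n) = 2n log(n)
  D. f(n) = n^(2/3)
A > C > D > B

Comparing growth rates:
A = n³ + n² is O(n³)
C = 2n log(n) is O(n log n)
D = n^(2/3) is O(n^(2/3))
B = √n is O(√n)

Therefore, the order from fastest to slowest is: A > C > D > B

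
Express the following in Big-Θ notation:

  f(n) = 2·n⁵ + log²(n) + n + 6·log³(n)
Θ(n⁵)

Order the terms by growth rate: log²(n) ≺ 6·log³(n) ≺ n ≺ 2·n⁵.
The fastest-growing term 2·n⁵ dominates as n → ∞; dropping its constant factor gives Θ(n⁵).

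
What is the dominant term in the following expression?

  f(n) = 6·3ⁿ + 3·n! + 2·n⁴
3·n!

Looking at each term:
  - 6·3ⁿ is O(3ⁿ)
  - 3·n! is O(n!)
  - 2·n⁴ is O(n⁴)

The term 3·n! (O(n!)) grows fastest and dominates all others.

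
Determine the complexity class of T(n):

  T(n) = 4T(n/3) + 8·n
Θ(n^log₃(4))

Master Theorem: a = 4, b = 3, f(n) = 8·n.
Compute the critical exponent d = log₃(4) = 1.262.
Compare f(n) = Θ(n) against n^d:
  k = 1 < d = 1.262, so f(n) = O(n^(d-ε)) — Case 1.
  The recursion cost dominates: T(n) = Θ(n^d) = Θ(n^log₃(4)).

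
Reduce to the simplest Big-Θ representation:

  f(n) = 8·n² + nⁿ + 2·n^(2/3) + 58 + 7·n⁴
Θ(nⁿ)

Order the terms by growth rate: 58 ≺ 2·n^(2/3) ≺ 8·n² ≺ 7·n⁴ ≺ nⁿ.
The fastest-growing term nⁿ dominates as n → ∞; dropping its constant factor gives Θ(nⁿ).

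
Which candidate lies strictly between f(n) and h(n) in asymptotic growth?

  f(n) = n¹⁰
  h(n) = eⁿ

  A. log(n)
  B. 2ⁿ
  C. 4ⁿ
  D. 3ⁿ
B

We need g(n) with n¹⁰ = o(g(n)) and g(n) = o(eⁿ), i.e. O(n¹⁰) ≺ g ≺ O(eⁿ).
Check each option:
  A. log(n) — O(log n) does not grow strictly faster than f(n)
  B. 2ⁿ — O(2ⁿ) is strictly between O(n¹⁰) and O(eⁿ) ✓
  C. 4ⁿ — O(4ⁿ) does not grow strictly slower than h(n)
  D. 3ⁿ — O(3ⁿ) does not grow strictly slower than h(n)

Only option B (2ⁿ) lies strictly between.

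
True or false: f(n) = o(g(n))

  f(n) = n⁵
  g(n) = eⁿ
True

f(n) = n⁵ is O(n⁵), and g(n) = eⁿ is O(eⁿ).
Since O(n⁵) grows strictly slower than O(eⁿ), f(n) = o(g(n)) is true.
This means lim(n→∞) f(n)/g(n) = 0.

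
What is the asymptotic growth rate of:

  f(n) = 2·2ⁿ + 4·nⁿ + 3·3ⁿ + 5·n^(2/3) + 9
Θ(nⁿ)

Order the terms by growth rate: 9 ≺ 5·n^(2/3) ≺ 2·2ⁿ ≺ 3·3ⁿ ≺ 4·nⁿ.
The fastest-growing term 4·nⁿ dominates as n → ∞; dropping its constant factor gives Θ(nⁿ).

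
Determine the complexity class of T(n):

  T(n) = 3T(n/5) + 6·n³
Θ(n³)

Master Theorem: a = 3, b = 5, f(n) = 6·n³.
Compute the critical exponent d = log₅(3) = 0.683.
Compare f(n) = Θ(n³) against n^d:
  k = 3 > d = 0.683, so f(n) = Ω(n^(d+ε)) — Case 3.
  Regularity: a·(n/b)^3/n^3 = a/b^3 = 3/125 < 1 ✓.
  The top-level work dominates: T(n) = Θ(f(n)) = Θ(n³).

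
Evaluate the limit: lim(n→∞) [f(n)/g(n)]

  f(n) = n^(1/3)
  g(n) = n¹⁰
0

Since n^(1/3) (O(n^(1/3))) grows slower than n¹⁰ (O(n¹⁰)),
the ratio f(n)/g(n) → 0 as n → ∞.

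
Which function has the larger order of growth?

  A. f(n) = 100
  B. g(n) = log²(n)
B

f(n) = 100 is O(1), while g(n) = log²(n) is O(log² n).
Since O(log² n) grows faster than O(1), g(n) dominates.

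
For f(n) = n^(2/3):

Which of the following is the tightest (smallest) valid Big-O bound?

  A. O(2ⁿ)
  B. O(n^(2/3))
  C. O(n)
B

f(n) = n^(2/3) is O(n^(2/3)).
All listed options are valid Big-O bounds (upper bounds),
but O(n^(2/3)) is the tightest (smallest valid bound).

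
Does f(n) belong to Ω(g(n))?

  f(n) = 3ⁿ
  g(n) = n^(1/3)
True

f(n) = 3ⁿ is O(3ⁿ), and g(n) = n^(1/3) is O(n^(1/3)).
Since O(3ⁿ) grows at least as fast as O(n^(1/3)), f(n) = Ω(g(n)) is true.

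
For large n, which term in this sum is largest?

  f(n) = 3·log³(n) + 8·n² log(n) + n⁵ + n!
n!

Looking at each term:
  - 3·log³(n) is O(log³ n)
  - 8·n² log(n) is O(n² log n)
  - n⁵ is O(n⁵)
  - n! is O(n!)

The term n! (O(n!)) grows fastest and dominates all others.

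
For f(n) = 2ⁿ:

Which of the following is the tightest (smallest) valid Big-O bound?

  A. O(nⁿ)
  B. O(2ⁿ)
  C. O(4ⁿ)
B

f(n) = 2ⁿ is O(2ⁿ).
All listed options are valid Big-O bounds (upper bounds),
but O(2ⁿ) is the tightest (smallest valid bound).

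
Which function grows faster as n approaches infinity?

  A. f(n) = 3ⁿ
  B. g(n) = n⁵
A

f(n) = 3ⁿ is O(3ⁿ), while g(n) = n⁵ is O(n⁵).
Since O(3ⁿ) grows faster than O(n⁵), f(n) dominates.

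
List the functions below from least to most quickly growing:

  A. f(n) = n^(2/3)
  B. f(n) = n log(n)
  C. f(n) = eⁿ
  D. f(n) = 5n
A < D < B < C

Comparing growth rates:
A = n^(2/3) is O(n^(2/3))
D = 5n is O(n)
B = n log(n) is O(n log n)
C = eⁿ is O(eⁿ)

Therefore, the order from slowest to fastest is: A < D < B < C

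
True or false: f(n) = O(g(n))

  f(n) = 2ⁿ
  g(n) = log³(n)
False

f(n) = 2ⁿ is O(2ⁿ), and g(n) = log³(n) is O(log³ n).
Since O(2ⁿ) grows faster than O(log³ n), f(n) = O(g(n)) is false.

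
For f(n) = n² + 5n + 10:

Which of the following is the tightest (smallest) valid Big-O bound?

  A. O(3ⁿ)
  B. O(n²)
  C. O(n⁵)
B

f(n) = n² + 5n + 10 is O(n²).
All listed options are valid Big-O bounds (upper bounds),
but O(n²) is the tightest (smallest valid bound).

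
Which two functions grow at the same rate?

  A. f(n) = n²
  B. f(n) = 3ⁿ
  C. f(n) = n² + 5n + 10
A and C

Examining each function:
  A. n² is O(n²)
  B. 3ⁿ is O(3ⁿ)
  C. n² + 5n + 10 is O(n²)

Functions A and C both have the same complexity class.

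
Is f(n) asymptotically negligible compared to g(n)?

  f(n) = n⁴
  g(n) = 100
False

f(n) = n⁴ is O(n⁴), and g(n) = 100 is O(1).
Since O(n⁴) grows faster than or equal to O(1), f(n) = o(g(n)) is false.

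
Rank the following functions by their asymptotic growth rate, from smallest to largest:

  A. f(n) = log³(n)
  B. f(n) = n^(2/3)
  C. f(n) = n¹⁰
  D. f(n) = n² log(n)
A < B < D < C

Comparing growth rates:
A = log³(n) is O(log³ n)
B = n^(2/3) is O(n^(2/3))
D = n² log(n) is O(n² log n)
C = n¹⁰ is O(n¹⁰)

Therefore, the order from slowest to fastest is: A < B < D < C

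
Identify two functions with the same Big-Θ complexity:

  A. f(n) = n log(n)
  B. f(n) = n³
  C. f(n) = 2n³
B and C

Examining each function:
  A. n log(n) is O(n log n)
  B. n³ is O(n³)
  C. 2n³ is O(n³)

Functions B and C both have the same complexity class.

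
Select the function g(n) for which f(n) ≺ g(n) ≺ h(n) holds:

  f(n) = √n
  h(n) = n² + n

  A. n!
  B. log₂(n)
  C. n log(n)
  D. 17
C

We need g(n) with √n = o(g(n)) and g(n) = o(n² + n), i.e. O(√n) ≺ g ≺ O(n²).
Check each option:
  A. n! — O(n!) does not grow strictly slower than h(n)
  B. log₂(n) — O(log n) does not grow strictly faster than f(n)
  C. n log(n) — O(n log n) is strictly between O(√n) and O(n²) ✓
  D. 17 — O(1) does not grow strictly faster than f(n)

Only option C (n log(n)) lies strictly between.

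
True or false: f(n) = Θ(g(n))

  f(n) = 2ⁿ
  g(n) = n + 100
False

f(n) = 2ⁿ is O(2ⁿ), and g(n) = n + 100 is O(n).
Since they have different growth rates, f(n) = Θ(g(n)) is false.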